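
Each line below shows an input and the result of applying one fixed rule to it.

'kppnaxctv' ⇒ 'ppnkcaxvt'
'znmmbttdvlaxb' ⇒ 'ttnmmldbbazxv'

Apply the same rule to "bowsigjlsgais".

soljiiggbawss

What's happening: sort the characters into reverse alphabetical order, then move the first 3 characters to the end (rotate left by 3).
"bowsigjlsgais" → "wsssoljiiggba" → "soljiiggbawss".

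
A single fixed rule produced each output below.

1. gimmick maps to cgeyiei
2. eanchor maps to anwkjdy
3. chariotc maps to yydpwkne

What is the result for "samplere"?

oawnialh

The transformation: take characters alternately from the front and the back (1st, last, 2nd, 2nd-last, ...), then shift every letter 4 places backward in the alphabet (wrapping around).
For "samplere", step one produces "searmepl"; step two turns that into "oawnialh".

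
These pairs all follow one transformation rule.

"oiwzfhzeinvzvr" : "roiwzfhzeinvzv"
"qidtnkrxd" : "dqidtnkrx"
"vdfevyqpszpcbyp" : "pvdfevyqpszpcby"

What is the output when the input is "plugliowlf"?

The pattern: move the last character to the front.
Applying that to "plugliowlf" gives "fplugliowl".

fplugliowl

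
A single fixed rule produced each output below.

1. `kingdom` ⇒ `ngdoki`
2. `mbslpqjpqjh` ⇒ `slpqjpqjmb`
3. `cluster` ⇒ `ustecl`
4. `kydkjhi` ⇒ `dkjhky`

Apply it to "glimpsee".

The transformation: delete the last character, then move the first 2 characters to the end (rotate left by 2).
"glimpsee" → "glimpse" → "impsegl".

impsegl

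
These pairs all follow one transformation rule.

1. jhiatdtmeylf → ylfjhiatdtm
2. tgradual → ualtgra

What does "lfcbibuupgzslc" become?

Looking at the pairs, the operation is to move the last 3 characters to the front (rotate right by 3), then delete the last character.
Applying both steps to "lfcbibuupgzslc": "slclfcbibuupgz", then "slclfcbibuupg".

slclfcbibuupg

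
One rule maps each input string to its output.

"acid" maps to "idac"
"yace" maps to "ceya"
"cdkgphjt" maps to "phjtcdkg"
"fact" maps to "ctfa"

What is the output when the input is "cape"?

peca

Rule — swap the front and back halves of the string.
On "cape" that produces "peca".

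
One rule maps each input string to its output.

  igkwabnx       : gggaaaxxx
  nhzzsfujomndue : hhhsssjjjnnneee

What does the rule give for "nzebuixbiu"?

zzzuuubbb

The rule is to keep one character in every 3, starting at position 2 (positions 2nd, 5th, 8th, ...), then repeat every character 3 times.
"nzebuixbiu" → "zub" → "zzzuuubbb".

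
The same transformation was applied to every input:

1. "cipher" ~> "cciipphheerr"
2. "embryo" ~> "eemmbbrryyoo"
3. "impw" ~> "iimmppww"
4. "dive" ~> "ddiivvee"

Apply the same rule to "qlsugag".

Each output is the input with this applied: double every character.
For "qlsugag" the result is "qqllssuuggaagg".

qqllssuuggaagg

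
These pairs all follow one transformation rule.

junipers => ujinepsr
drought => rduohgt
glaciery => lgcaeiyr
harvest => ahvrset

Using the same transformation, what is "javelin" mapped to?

In each case the input is transformed by: swap each adjacent pair of characters (1↔2, 3↔4, ...).
"javelin" → "ajeviln".

ajeviln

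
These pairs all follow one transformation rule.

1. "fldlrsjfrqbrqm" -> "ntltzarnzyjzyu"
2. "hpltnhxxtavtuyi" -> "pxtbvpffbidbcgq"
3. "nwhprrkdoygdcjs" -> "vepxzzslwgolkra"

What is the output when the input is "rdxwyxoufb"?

zlfegfwcnj

The transformation: shift every letter 8 places forward in the alphabet (wrapping around).
Applying that to "rdxwyxoufb" gives "zlfegfwcnj".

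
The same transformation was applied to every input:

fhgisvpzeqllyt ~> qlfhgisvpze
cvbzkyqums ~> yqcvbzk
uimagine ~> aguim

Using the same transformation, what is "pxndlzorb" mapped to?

lzpxnd

Each output is the input with this applied: delete the last 3 characters, then move the last 2 characters to the front (rotate right by 2).
For "pxndlzorb", step one produces "pxndlz"; step two turns that into "lzpxnd".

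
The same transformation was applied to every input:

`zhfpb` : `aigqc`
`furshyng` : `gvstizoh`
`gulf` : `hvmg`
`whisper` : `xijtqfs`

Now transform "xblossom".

Rule — shift every letter 1 place forward in the alphabet (wrapping around).
On "xblossom" that produces "ycmpttpn".

ycmpttpn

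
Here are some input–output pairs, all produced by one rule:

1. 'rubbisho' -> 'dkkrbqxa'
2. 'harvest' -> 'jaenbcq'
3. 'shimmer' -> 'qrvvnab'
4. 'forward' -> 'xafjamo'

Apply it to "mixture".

The transformation: shift every letter 9 places forward in the alphabet (wrapping around), then move the first character to the end.
"mixture" → "vrgcdan" → "rgcdanv".

rgcdanv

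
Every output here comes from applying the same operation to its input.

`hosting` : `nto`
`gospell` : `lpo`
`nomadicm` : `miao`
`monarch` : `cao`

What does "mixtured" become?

The pattern: keep every other character starting from the second (positions 2nd, 4th, 6th, ...), then reverse the string.
On "mixtured" that produces "drti".

drti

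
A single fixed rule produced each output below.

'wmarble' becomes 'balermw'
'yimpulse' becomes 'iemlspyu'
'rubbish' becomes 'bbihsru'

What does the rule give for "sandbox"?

Looking at the pairs, the operation is to sort the characters into alphabetical order, then swap each adjacent pair of characters (1↔2, 3↔4, ...).
On "sandbox": the first step gives "abdnosx", and the second then gives "bandsox".

bandsox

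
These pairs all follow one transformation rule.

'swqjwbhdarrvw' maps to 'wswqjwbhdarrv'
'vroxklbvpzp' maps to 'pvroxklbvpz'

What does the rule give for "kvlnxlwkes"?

skvlnxlwke

Each output is the input with this applied: move the last character to the front.
"kvlnxlwkes" → "skvlnxlwke".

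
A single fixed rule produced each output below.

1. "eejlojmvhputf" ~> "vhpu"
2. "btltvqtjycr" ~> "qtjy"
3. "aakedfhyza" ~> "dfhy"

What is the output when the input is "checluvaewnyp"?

aewn

In each case the input is transformed by: move the last 2 characters to the front (rotate right by 2), then keep only the last 4 characters.
"checluvaewnyp" → "ypchecluvaewn" → "aewn".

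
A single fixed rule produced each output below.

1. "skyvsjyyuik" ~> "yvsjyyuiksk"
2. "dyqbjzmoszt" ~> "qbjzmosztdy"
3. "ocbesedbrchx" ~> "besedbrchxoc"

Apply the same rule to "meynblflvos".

ynblflvosme

Looking at the pairs, the operation is to move the first 2 characters to the end (rotate left by 2).
Applying that to "meynblflvos" gives "ynblflvosme".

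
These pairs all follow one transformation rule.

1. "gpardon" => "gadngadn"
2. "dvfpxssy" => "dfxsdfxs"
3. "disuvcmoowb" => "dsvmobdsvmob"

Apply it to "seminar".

Looking at the pairs, the operation is to keep every other character starting from the first (positions 1st, 3rd, 5th, ...), then write the whole string twice.
Applying both steps to "seminar": "smnr", then "smnrsmnr".

smnrsmnr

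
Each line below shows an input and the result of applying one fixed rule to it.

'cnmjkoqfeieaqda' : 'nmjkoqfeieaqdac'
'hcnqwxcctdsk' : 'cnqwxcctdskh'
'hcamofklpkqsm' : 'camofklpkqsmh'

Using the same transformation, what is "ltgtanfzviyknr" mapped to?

tgtanfzviyknrl

The rule is to move the first character to the end.
Applying that to "ltgtanfzviyknr" gives "tgtanfzviyknrl".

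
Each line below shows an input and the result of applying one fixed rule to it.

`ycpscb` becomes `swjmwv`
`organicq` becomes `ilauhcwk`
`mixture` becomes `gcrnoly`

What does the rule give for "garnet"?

The rule is to shift every letter 6 places backward in the alphabet (wrapping around).
Applying that to "garnet" gives "aulhyn".

aulhyn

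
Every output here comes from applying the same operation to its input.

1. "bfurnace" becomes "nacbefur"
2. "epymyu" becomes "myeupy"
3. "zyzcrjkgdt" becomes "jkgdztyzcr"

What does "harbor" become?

bohrar

Each output is the input with this applied: swap the first and last characters, then swap the front and back halves of the string.
On "harbor": the first step gives "rarboh", and the second then gives "bohrar".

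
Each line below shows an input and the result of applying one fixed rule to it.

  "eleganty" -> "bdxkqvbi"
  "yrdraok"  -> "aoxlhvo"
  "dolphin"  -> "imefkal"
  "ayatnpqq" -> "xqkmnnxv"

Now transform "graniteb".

Looking at the pairs, the operation is to shift every letter 3 places backward in the alphabet (wrapping around), then move the first 2 characters to the end (rotate left by 2).
"graniteb" → "doxkfqby" → "xkfqbydo".

xkfqbydo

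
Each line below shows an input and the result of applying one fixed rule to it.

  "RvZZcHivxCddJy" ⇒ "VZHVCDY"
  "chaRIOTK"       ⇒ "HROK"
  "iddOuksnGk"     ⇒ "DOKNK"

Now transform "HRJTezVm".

Looking at the pairs, the operation is to keep every other character starting from the second (positions 2nd, 4th, 6th, ...), then convert every letter to uppercase.
"HRJTezVm" → "RTzm" → "RTZM".

RTZM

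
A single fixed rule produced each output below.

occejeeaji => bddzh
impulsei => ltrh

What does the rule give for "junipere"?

Each output is the input with this applied: shift every letter 1 place backward in the alphabet (wrapping around), then keep every other character starting from the second (positions 2nd, 4th, 6th, ...).
Applying both steps to "junipere": "itmhodqd", then "thdd".

thdd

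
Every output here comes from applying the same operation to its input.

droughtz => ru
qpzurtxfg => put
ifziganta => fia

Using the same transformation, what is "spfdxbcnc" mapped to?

In each case the input is transformed by: delete the last 3 characters, then keep every other character starting from the second (positions 2nd, 4th, 6th, ...).
On "spfdxbcnc" that produces "pdb".

pdb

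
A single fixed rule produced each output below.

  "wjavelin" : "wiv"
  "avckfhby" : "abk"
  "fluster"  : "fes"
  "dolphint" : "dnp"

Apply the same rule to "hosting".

hnt

The pattern: take characters alternately from the front and the back (1st, last, 2nd, 2nd-last, ...), then keep one character in every 3, starting at position 1 (positions 1st, 4th, 7th, ...).
Applying both steps to "hosting": "hgonsit", then "hnt".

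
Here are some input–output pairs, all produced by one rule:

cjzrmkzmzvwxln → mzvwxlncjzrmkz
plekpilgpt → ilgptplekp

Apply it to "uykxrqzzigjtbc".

zigjtbcuykxrqz

What's happening: swap the front and back halves of the string.
On "uykxrqzzigjtbc" that produces "zigjtbcuykxrqz".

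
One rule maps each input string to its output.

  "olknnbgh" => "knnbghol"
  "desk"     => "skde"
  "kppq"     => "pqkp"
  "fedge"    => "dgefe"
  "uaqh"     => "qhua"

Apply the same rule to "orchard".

In each case the input is transformed by: move the first 2 characters to the end (rotate left by 2).
On "orchard" that produces "chardor".

chardor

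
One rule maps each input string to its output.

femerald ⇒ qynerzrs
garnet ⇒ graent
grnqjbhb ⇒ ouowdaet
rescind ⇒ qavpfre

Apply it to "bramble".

The transformation: shift every letter 13 places forward in the alphabet (wrapping around) — i.e. ROT13, then reverse the string.
For "bramble", step one produces "oenzoyr"; step two turns that into "ryozneo".

ryozneo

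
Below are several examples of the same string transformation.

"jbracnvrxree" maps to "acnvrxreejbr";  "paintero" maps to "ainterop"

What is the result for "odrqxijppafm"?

qxijppafmodr

The pattern: move the last 3 characters to the front (rotate right by 3), then swap the front and back halves of the string.
Working it through for "odrqxijppafm": intermediate "afmodrqxijpp", final "qxijppafmodr".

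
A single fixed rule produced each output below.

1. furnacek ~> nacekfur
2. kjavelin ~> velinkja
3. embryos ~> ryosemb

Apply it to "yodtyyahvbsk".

tyyahvbskyod

Looking at the pairs, the operation is to move the first 3 characters to the end (rotate left by 3).
On "yodtyyahvbsk" that produces "tyyahvbskyod".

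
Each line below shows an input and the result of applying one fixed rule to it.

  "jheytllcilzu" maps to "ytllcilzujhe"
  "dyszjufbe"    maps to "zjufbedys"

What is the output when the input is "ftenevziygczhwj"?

nevziygczhwjfte

Each output is the input with this applied: move the first 3 characters to the end (rotate left by 3).
"ftenevziygczhwj" → "nevziygczhwjfte".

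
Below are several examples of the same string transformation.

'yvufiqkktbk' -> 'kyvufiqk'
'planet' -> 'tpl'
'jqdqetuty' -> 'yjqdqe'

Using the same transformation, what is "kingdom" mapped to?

Rule — move the last character to the front, then delete the last 3 characters.
For "kingdom", step one produces "mkingdo"; step two turns that into "mkin".

mkin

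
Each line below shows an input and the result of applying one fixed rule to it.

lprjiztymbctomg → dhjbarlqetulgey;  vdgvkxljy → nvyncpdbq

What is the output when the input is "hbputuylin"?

The rule is to shift every letter 8 places backward in the alphabet (wrapping around).
So "hbputuylin" becomes "zthmlmqdaf".

zthmlmqdaf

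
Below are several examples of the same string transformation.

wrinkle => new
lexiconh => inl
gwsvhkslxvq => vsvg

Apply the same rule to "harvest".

vth

The transformation: keep one character in every 3, starting at position 1 (positions 1st, 4th, 7th, ...), then move the first character to the end.
"harvest" → "vth".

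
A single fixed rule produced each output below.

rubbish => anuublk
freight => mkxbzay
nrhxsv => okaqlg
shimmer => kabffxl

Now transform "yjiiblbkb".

ucbbueudr

Rule — shift every letter 7 places backward in the alphabet (wrapping around), then swap the first and last characters.
For "yjiiblbkb" the result is "ucbbueudr".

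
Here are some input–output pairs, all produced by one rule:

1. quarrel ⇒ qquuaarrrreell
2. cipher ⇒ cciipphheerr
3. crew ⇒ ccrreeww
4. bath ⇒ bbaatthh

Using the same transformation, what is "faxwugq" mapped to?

ffaaxxwwuuggqq

The pattern: double every character.
Applying that to "faxwugq" gives "ffaaxxwwuuggqq".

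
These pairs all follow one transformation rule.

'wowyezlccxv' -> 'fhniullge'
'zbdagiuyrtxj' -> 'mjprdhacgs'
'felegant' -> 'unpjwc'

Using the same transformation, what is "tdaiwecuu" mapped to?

jrfnldd

Rule — shift every letter 9 places forward in the alphabet (wrapping around), then delete the first 2 characters.
For "tdaiwecuu", step one produces "cmjrfnldd"; step two turns that into "jrfnldd".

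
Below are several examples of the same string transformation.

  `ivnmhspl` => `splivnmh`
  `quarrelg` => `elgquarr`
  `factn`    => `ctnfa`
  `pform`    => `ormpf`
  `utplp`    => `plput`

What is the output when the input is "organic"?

nicorga

The rule is to move the last 3 characters to the front (rotate right by 3).
So "organic" becomes "nicorga".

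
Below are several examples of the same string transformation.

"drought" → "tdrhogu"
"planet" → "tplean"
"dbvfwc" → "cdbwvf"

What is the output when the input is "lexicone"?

Rule — swap the first and last characters, then take characters alternately from the front and the back (1st, last, 2nd, 2nd-last, ...).
On "lexicone": the first step gives "eexiconl", and the second then gives "elenxoic".
(Check on "planet": → "tlanep" → "tplean" ✓)

elenxoic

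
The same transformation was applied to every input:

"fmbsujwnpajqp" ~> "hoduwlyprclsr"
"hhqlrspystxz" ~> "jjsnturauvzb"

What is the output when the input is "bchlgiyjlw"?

dejnikalny

In each case the input is transformed by: shift every letter 2 places forward in the alphabet (wrapping around).
"bchlgiyjlw" → "dejnikalny".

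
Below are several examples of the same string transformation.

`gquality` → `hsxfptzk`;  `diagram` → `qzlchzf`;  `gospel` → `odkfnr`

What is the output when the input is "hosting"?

Looking at the pairs, the operation is to shift every letter 1 place backward in the alphabet (wrapping around), then move the last 3 characters to the front (rotate right by 3).
"hosting" → "gnrshmf" → "hmfgnrs".

hmfgnrs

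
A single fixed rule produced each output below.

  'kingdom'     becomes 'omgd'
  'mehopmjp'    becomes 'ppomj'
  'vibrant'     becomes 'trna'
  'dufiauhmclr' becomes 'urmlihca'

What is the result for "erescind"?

Looking at the pairs, the operation is to delete the first 3 characters, then sort the characters into reverse alphabetical order.
Working it through for "erescind": intermediate "scind", final "snidc".

snidc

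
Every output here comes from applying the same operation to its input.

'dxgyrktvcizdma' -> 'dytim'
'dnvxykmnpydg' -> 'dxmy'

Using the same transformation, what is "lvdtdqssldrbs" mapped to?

Each output is the input with this applied: keep one character in every 3, starting at position 1 (positions 1st, 4th, 7th, ...).
"lvdtdqssldrbs" → "ltsds".

ltsds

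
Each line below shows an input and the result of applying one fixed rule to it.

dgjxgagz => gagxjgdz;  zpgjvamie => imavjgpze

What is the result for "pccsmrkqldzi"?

zdlqkrmsccpi

Rule — reverse the string, then move the first character to the end.
On "pccsmrkqldzi": the first step gives "izdlqkrmsccp", and the second then gives "zdlqkrmsccpi".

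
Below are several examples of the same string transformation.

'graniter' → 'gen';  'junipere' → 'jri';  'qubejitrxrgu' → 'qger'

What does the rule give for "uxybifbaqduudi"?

udbdb

Rule — take characters alternately from the front and the back (1st, last, 2nd, 2nd-last, ...), then keep one character in every 3, starting at position 1 (positions 1st, 4th, 7th, ...).
"uxybifbaqduudi" → "uixdyubuidfqba" → "udbdb".
(Check on "graniter": → "grreatni" → "gen" ✓)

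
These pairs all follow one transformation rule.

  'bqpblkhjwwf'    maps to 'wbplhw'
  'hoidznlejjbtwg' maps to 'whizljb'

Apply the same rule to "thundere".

The transformation: move the last 2 characters to the front (rotate right by 2), then keep every other character starting from the first (positions 1st, 3rd, 5th, ...).
For "thundere", step one produces "rethunde"; step two turns that into "rtud".

rtud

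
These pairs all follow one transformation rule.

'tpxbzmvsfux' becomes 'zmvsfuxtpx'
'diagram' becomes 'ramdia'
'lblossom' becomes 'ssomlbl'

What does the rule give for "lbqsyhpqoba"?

yhpqobalbq

Each output is the input with this applied: move the first 3 characters to the end (rotate left by 3), then delete the first character.
Working it through for "lbqsyhpqoba": intermediate "syhpqobalbq", final "yhpqobalbq".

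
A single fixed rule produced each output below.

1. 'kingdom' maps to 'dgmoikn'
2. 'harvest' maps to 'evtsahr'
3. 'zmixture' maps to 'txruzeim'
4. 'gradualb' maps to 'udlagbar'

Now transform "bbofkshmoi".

The pattern: move the first 3 characters to the end (rotate left by 3), then swap each adjacent pair of characters (1↔2, 3↔4, ...).
For "bbofkshmoi", step one produces "fkshmoibbo"; step two turns that into "kfhsombiob".

kfhsombiob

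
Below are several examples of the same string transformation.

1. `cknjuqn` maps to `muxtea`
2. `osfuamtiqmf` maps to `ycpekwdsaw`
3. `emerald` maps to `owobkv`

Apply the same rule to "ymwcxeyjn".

The rule is to delete the last character, then shift every letter 10 places forward in the alphabet (wrapping around).
"ymwcxeyjn" → "iwgmhoit".

iwgmhoit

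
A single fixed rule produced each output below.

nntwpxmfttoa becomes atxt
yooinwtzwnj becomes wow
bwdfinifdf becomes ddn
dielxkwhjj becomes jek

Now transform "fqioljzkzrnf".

The pattern: keep one character in every 3, starting at position 3 (positions 3rd, 6th, 9th, ...), then move the last character to the front.
Applying that to "fqioljzkzrnf" gives "fijz".

fijz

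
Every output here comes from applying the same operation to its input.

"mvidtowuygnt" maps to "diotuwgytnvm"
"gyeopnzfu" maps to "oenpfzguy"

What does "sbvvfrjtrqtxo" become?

vvrftjqrxtsob

In each case the input is transformed by: move the first 2 characters to the end (rotate left by 2), then swap each adjacent pair of characters (1↔2, 3↔4, ...).
"sbvvfrjtrqtxo" → "vvrftjqrxtsob".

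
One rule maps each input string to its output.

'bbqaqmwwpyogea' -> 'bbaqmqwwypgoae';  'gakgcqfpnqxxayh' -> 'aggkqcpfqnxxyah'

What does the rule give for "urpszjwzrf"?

ruspjzzwfr

The rule is to swap each adjacent pair of characters (1↔2, 3↔4, ...).
Applying that to "urpszjwzrf" gives "ruspjzzwfr".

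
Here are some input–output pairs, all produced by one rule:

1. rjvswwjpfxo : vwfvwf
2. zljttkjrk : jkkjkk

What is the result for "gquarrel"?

Looking at the pairs, the operation is to keep one character in every 3, starting at position 3 (positions 3rd, 6th, 9th, ...), then write the whole string twice.
"gquarrel" → "urur".

urur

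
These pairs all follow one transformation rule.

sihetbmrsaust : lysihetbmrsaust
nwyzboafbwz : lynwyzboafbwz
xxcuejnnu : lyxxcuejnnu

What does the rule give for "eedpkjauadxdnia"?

lyeedpkjauadxdnia

The transformation: prepend "ly".
Applying that to "eedpkjauadxdnia" gives "lyeedpkjauadxdnia".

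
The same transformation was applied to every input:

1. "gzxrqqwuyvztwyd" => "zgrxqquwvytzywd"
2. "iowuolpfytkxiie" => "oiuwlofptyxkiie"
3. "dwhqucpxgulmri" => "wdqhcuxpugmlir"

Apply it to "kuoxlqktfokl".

ukxoqltkoflk

The rule is to swap each adjacent pair of characters (1↔2, 3↔4, ...).
"kuoxlqktfokl" → "ukxoqltkoflk".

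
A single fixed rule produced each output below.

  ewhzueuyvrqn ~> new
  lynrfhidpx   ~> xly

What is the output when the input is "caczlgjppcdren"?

In each case the input is transformed by: move the first 2 characters to the end (rotate left by 2), then keep only the last 3 characters.
Working it through for "caczlgjppcdren": intermediate "czlgjppcdrenca", final "nca".

nca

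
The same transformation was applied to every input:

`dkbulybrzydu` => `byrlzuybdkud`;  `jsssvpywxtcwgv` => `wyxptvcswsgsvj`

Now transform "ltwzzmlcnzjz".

Rule — take characters alternately from the front and the back (1st, last, 2nd, 2nd-last, ...), then reverse the string.
"ltwzzmlcnzjz" → "lztjwzznzcml" → "lmcznzzwjtzl".

lmcznzzwjtzl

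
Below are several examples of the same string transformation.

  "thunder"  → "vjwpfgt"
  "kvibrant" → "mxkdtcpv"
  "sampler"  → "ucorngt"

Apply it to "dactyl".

fcevan

The pattern: shift every letter 2 places forward in the alphabet (wrapping around).
Applying that to "dactyl" gives "fcevan".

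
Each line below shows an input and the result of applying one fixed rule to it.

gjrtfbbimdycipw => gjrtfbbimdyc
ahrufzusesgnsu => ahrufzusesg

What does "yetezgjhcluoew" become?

yetezgjhclu

Looking at the pairs, the operation is to delete the last 3 characters.
"yetezgjhcluoew" → "yetezgjhclu".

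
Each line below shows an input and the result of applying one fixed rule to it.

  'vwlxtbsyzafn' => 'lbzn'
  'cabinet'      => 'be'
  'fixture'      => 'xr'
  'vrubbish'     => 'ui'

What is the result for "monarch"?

Each output is the input with this applied: keep one character in every 3, starting at position 3 (positions 3rd, 6th, 9th, ...).
"monarch" → "nc".

nc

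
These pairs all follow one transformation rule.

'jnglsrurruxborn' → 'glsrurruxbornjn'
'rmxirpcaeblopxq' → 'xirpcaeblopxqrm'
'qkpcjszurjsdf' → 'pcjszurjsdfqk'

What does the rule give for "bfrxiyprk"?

Each output is the input with this applied: move the first 2 characters to the end (rotate left by 2).
On "bfrxiyprk" that produces "rxiyprkbf".

rxiyprkbf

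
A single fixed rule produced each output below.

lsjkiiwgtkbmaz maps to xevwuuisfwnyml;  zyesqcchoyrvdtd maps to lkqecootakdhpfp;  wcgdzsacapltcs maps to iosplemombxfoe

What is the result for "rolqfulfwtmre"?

daxcrgxrifydq

The rule is to shift every letter 12 places forward in the alphabet (wrapping around).
Doing the same to "rolqfulfwtmre": "daxcrgxrifydq".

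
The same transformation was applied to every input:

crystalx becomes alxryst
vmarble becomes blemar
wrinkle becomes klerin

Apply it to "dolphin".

hinolp

Looking at the pairs, the operation is to delete the first character, then move the last 3 characters to the front (rotate right by 3).
For "dolphin", step one produces "olphin"; step two turns that into "hinolp".
(Check on "wrinkle": → "rinkle" → "klerin" ✓)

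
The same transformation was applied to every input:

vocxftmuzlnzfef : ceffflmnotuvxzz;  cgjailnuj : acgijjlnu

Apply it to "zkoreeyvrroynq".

The pattern: sort the characters into alphabetical order.
Doing the same to "zkoreeyvrroynq": "eeknooqrrrvyyz".

eeknooqrrrvyyz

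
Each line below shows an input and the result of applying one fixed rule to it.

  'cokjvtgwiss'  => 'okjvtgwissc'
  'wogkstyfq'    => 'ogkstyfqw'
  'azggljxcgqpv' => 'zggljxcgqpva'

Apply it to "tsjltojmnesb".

The rule is to move the first character to the end.
For "tsjltojmnesb" the result is "sjltojmnesbt".

sjltojmnesbt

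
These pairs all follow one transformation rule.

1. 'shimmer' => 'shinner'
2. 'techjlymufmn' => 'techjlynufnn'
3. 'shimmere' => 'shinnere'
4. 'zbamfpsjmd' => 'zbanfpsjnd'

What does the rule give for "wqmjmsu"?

What's happening: replace every "m" with "n".
Doing the same to "wqmjmsu": "wqnjnsu".

wqnjnsu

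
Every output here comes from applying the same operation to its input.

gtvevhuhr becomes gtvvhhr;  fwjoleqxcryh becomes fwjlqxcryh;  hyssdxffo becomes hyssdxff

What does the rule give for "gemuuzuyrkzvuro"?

In each case the input is transformed by: remove every vowel.
Doing the same to "gemuuzuyrkzvuro": "gmzyrkzvr".

gmzyrkzvr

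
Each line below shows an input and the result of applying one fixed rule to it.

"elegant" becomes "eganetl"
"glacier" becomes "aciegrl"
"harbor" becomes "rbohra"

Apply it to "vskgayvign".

Rule — swap the first and last characters, then move the first 2 characters to the end (rotate left by 2).
For "vskgayvign", step one produces "nskgayvigv"; step two turns that into "kgayvigvns".

kgayvigvns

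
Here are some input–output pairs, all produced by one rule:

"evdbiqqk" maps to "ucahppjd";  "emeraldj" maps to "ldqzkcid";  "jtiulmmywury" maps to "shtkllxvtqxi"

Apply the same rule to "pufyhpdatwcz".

texgoczsvbyo

Looking at the pairs, the operation is to move the first character to the end, then shift every letter 1 place backward in the alphabet (wrapping around).
Starting from "pufyhpdatwcz": after the first operation, "ufyhpdatwczp"; after the second, "texgoczsvbyo".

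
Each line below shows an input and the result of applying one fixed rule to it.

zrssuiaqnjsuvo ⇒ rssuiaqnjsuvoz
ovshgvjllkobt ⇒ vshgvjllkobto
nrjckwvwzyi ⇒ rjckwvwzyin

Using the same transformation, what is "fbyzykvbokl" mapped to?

byzykvboklf

What's happening: move the first character to the end.
On "fbyzykvbokl" that produces "byzykvboklf".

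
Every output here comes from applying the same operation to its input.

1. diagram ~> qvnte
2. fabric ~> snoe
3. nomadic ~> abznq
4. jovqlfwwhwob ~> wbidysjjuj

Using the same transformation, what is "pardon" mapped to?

cneq

The pattern: shift every letter 13 places forward in the alphabet (wrapping around) — i.e. ROT13, then delete the last 2 characters.
Applying both steps to "pardon": "cneqba", then "cneq".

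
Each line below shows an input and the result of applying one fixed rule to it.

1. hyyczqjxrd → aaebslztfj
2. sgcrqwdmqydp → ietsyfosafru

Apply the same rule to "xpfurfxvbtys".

rhwthzxdvauz

What's happening: move the first character to the end, then shift every letter 2 places forward in the alphabet (wrapping around).
On "xpfurfxvbtys": the first step gives "pfurfxvbtysx", and the second then gives "rhwthzxdvauz".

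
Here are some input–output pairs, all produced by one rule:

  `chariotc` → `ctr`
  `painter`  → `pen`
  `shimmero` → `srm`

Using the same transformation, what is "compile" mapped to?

clp

Looking at the pairs, the operation is to take characters alternately from the front and the back (1st, last, 2nd, 2nd-last, ...), then keep one character in every 3, starting at position 1 (positions 1st, 4th, 7th, ...).
"compile" → "ceolmip" → "clp".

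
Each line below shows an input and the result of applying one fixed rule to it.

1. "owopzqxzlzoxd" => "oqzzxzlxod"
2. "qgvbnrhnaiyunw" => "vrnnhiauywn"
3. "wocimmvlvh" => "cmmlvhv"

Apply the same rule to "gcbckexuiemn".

bekuxeinm

The transformation: swap each adjacent pair of characters (1↔2, 3↔4, ...), then delete the first 3 characters.
Working it through for "gcbckexuiemn": intermediate "cgcbekuxeinm", final "bekuxeinm".
(Check on "wocimmvlvh": → "owicmmlvhv" → "cmmlvhv" ✓)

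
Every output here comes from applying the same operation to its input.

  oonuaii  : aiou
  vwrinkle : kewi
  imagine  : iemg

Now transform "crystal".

tlrs

Each output is the input with this applied: move the last 3 characters to the front (rotate right by 3), then keep every other character starting from the first (positions 1st, 3rd, 5th, ...).
Working it through for "crystal": intermediate "talcrys", final "tlrs".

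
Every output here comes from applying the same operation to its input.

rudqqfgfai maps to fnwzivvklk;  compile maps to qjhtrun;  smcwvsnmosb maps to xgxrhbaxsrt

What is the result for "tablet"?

The pattern: move the last 2 characters to the front (rotate right by 2), then shift every letter 5 places forward in the alphabet (wrapping around).
"tablet" → "jyyfgq".
(Check on "rudqqfgfai": → "airudqqfgf" → "fnwzivvklk" ✓)

jyyfgq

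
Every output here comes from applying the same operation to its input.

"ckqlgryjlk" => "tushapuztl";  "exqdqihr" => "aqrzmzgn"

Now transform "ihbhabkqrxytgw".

In each case the input is transformed by: shift every letter 9 places forward in the alphabet (wrapping around), then reverse the string.
On "ihbhabkqrxytgw": the first step gives "rqkqjktzaghcpf", and the second then gives "fpchgaztkjqkqr".

fpchgaztkjqkqr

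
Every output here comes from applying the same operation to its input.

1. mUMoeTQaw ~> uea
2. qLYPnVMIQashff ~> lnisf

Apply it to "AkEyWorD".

Looking at the pairs, the operation is to keep one character in every 3, starting at position 2 (positions 2nd, 5th, 8th, ...), then convert every letter to lowercase.
Starting from "AkEyWorD": after the first operation, "kWD"; after the second, "kwd".

kwd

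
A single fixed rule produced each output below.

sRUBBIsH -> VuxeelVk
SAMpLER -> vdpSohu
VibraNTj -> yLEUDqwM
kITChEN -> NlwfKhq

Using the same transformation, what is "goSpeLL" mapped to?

The pattern: shift every letter 3 places forward in the alphabet (wrapping around), then flip the case of every letter.
Working it through for "goSpeLL": intermediate "jrVshOO", final "JRvSHoo".

JRvSHoo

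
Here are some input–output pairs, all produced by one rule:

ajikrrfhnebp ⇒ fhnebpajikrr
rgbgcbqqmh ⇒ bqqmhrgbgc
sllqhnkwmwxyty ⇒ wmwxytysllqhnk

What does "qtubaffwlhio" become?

fwlhioqtubaf

What's happening: swap the front and back halves of the string.
For "qtubaffwlhio" the result is "fwlhioqtubaf".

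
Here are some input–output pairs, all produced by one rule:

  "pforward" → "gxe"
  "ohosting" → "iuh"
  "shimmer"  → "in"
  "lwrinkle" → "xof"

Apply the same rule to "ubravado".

cwp

The rule is to keep one character in every 3, starting at position 2 (positions 2nd, 5th, 8th, ...), then shift every letter 1 place forward in the alphabet (wrapping around).
Starting from "ubravado": after the first operation, "bvo"; after the second, "cwp".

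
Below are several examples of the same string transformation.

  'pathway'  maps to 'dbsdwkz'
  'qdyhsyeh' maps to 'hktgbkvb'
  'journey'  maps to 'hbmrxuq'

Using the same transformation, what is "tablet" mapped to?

What's happening: move the last 2 characters to the front (rotate right by 2), then shift every letter 3 places forward in the alphabet (wrapping around).
"tablet" → "hwwdeo".

hwwdeo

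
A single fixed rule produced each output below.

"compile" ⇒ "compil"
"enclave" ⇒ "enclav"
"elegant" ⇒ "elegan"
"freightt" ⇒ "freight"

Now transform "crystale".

crystal

The rule is to delete the last character.
Applying that to "crystale" gives "crystal".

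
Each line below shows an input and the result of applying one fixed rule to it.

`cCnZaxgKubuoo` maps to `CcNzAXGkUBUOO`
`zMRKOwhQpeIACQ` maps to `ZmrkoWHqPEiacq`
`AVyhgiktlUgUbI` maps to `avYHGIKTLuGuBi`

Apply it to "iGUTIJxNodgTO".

IgutijXnODGto

In each case the input is transformed by: flip the case of every letter.
So "iGUTIJxNodgTO" becomes "IgutijXnODGto".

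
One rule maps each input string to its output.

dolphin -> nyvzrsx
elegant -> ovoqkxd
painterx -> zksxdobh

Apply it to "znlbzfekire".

jxvljpousbo

Rule — shift every letter 10 places forward in the alphabet (wrapping around).
"znlbzfekire" → "jxvljpousbo".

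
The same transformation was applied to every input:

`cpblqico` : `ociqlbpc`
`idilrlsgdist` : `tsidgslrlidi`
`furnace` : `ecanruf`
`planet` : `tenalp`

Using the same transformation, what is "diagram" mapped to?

The rule is to reverse the string.
So "diagram" becomes "margaid".

margaid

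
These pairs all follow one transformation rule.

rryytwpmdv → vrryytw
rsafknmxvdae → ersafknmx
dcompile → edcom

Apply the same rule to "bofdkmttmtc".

The transformation: move the last character to the front, then delete the last 3 characters.
So "bofdkmttmtc" becomes "cbofdkmt".
(Check on "rryytwpmdv": → "vrryytwpmd" → "vrryytw" ✓)

cbofdkmt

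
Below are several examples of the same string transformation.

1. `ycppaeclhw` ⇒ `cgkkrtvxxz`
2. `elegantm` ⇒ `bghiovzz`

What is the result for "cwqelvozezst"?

gjlnoqruuxzz

The pattern: shift every letter 5 places backward in the alphabet (wrapping around), then sort the characters into alphabetical order.
Working it through for "cwqelvozezst": intermediate "xrlzgqjuzuno", final "gjlnoqruuxzz".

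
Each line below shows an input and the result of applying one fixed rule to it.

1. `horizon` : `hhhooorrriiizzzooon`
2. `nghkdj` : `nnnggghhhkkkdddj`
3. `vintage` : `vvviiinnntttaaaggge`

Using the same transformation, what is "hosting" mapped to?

hhhooossstttiiinnng

In each case the input is transformed by: repeat every character 3 times, then delete the last 2 characters.
For "hosting", step one produces "hhhooossstttiiinnnggg"; step two turns that into "hhhooossstttiiinnng".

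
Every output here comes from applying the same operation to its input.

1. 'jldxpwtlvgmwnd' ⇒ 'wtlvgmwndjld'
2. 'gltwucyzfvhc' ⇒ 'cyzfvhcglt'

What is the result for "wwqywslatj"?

slatjwwq

In each case the input is transformed by: move the first 3 characters to the end (rotate left by 3), then delete the first 2 characters.
On "wwqywslatj": the first step gives "ywslatjwwq", and the second then gives "slatjwwq".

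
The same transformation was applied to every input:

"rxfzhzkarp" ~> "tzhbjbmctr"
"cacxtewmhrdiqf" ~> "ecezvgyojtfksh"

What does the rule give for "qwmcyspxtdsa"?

syoeaurzvfuc

In each case the input is transformed by: shift every letter 2 places forward in the alphabet (wrapping around).
For "qwmcyspxtdsa" the result is "syoeaurzvfuc".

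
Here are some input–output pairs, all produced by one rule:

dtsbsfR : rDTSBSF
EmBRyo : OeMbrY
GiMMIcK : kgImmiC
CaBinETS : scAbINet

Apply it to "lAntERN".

Rule — move the last character to the front, then flip the case of every letter.
"lAntERN" → "nLaNTer".

nLaNTer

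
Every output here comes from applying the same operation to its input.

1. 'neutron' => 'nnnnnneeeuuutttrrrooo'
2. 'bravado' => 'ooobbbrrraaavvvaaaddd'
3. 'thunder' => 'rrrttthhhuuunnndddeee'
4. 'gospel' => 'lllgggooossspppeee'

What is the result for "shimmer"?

Each output is the input with this applied: move the last character to the front, then repeat every character 3 times.
"shimmer" → "rshimme" → "rrrssshhhiiimmmmmmeee".

rrrssshhhiiimmmmmmeee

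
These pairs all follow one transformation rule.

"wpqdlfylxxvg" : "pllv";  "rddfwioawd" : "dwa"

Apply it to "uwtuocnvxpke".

wovk

What's happening: keep one character in every 3, starting at position 2 (positions 2nd, 5th, 8th, ...).
"uwtuocnvxpke" → "wovk".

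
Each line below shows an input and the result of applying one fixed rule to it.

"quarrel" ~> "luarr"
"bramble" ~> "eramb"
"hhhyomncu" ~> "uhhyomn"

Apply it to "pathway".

yathw

The pattern: swap the first and last characters, then delete the last 2 characters.
Working it through for "pathway": intermediate "yathwap", final "yathw".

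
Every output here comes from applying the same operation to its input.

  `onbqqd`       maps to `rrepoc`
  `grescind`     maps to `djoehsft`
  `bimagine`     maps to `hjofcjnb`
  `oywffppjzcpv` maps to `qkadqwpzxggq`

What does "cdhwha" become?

The transformation: shift every letter 1 place forward in the alphabet (wrapping around), then swap the front and back halves of the string.
Applying both steps to "cdhwha": "deixib", then "xibdei".

xibdei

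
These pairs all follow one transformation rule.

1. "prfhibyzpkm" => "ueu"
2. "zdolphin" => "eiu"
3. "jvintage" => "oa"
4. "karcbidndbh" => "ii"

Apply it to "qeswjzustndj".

The rule is to shift every letter 5 places forward in the alphabet (wrapping around), then keep only the vowels.
Working it through for "qeswjzustndj": intermediate "vjxboezxysio", final "oeio".
(Check on "jvintage": → "oansyflj" → "oa" ✓)

oeio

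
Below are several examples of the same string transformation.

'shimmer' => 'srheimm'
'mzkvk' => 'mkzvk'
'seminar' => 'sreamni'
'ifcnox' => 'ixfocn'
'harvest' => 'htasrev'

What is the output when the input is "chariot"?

cthoair

Rule — take characters alternately from the front and the back (1st, last, 2nd, 2nd-last, ...).
So "chariot" becomes "cthoair".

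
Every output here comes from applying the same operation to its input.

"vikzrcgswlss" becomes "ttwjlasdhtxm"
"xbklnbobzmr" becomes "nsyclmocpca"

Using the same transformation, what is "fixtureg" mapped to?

fhgjyuvs

The pattern: move the last 2 characters to the front (rotate right by 2), then shift every letter 1 place forward in the alphabet (wrapping around).
Doing the same to "fixtureg": "fhgjyuvs".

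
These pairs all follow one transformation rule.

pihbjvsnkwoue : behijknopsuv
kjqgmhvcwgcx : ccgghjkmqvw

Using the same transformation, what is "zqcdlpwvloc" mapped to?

The transformation: sort the characters into alphabetical order, then delete the last character.
Starting from "zqcdlpwvloc": after the first operation, "ccdllopqvwz"; after the second, "ccdllopqvw".

ccdllopqvw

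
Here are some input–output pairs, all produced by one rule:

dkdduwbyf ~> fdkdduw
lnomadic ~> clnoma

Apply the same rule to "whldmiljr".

rwhldmi

In each case the input is transformed by: move the last 3 characters to the front (rotate right by 3), then delete the first 2 characters.
Working it through for "whldmiljr": intermediate "ljrwhldmi", final "rwhldmi".
(Check on "lnomadic": → "diclnoma" → "clnoma" ✓)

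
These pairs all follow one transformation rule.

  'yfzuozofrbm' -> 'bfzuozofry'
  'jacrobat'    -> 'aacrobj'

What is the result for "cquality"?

tqualic

What's happening: delete the last character, then swap the first and last characters.
So "cquality" becomes "tqualic".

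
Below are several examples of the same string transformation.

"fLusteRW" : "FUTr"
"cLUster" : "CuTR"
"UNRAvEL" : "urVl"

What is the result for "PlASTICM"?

patc

Looking at the pairs, the operation is to flip the case of every letter, then keep every other character starting from the first (positions 1st, 3rd, 5th, ...).
For "PlASTICM" the result is "patc".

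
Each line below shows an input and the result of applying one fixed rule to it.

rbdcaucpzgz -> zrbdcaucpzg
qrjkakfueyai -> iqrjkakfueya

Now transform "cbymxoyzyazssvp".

pcbymxoyzyazssv

Looking at the pairs, the operation is to move the last character to the front.
On "cbymxoyzyazssvp" that produces "pcbymxoyzyazssv".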